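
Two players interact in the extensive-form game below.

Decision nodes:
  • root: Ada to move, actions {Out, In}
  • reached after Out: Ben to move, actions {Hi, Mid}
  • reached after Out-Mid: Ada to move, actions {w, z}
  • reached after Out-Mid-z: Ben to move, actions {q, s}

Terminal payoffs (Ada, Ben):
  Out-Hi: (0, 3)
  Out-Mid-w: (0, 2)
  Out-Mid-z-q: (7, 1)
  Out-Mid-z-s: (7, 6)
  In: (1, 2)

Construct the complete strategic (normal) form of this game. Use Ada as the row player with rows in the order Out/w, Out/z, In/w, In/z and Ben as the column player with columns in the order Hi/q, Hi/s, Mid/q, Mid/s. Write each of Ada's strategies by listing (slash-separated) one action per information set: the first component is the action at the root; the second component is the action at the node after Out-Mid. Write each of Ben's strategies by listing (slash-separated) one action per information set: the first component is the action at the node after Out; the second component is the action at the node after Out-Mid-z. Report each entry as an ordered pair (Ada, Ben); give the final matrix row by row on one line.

          Hi/q     Hi/s    Mid/q    Mid/s
Out/w    (0,3)    (0,3)    (0,2)    (0,2)
Out/z    (0,3)    (0,3)    (7,1)    (7,6)
 In/w    (1,2)    (1,2)    (1,2)    (1,2)
 In/z    (1,2)    (1,2)    (1,2)    (1,2)

Out/w: (0,3) (0,3) (0,2) (0,2) | Out/z: (0,3) (0,3) (7,1) (7,6) | In/w: (1,2) (1,2) (1,2) (1,2) | In/z: (1,2) (1,2) (1,2) (1,2)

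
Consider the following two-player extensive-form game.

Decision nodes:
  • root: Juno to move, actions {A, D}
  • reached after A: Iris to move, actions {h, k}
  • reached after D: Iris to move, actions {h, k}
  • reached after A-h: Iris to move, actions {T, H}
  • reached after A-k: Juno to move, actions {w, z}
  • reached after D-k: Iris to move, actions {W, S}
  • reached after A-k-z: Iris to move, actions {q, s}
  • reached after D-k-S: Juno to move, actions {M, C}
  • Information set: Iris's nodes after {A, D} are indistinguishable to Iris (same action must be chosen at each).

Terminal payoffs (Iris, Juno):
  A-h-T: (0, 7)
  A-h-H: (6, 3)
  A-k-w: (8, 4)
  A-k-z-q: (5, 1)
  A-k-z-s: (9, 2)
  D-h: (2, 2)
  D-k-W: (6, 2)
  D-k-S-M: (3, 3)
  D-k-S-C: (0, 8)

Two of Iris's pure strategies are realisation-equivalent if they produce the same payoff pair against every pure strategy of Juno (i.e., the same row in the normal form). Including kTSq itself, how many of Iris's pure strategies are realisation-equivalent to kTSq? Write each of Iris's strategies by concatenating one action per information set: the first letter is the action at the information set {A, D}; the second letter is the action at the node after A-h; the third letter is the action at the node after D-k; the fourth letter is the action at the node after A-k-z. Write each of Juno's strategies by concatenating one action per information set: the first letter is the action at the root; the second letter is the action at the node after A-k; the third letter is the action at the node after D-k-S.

Row for kTSq (columns AwM, AwC, AzM, AzC, DwM, DwC, DzM, DzC): (8,4) (8,4) (5,1) (5,1) (3,3) (0,8) (3,3) (0,8).
Under kTSq, Iris's choice at the node after A-h can never be reached regardless of what Juno does, so varying those choices leaves every outcome unchanged.
Holding the reachable choices fixed and varying the unreachable one freely already gives 2 equivalent strategies.
No other strategy reproduces this row, so those 2 are the full class: kTSq, kHSq.

2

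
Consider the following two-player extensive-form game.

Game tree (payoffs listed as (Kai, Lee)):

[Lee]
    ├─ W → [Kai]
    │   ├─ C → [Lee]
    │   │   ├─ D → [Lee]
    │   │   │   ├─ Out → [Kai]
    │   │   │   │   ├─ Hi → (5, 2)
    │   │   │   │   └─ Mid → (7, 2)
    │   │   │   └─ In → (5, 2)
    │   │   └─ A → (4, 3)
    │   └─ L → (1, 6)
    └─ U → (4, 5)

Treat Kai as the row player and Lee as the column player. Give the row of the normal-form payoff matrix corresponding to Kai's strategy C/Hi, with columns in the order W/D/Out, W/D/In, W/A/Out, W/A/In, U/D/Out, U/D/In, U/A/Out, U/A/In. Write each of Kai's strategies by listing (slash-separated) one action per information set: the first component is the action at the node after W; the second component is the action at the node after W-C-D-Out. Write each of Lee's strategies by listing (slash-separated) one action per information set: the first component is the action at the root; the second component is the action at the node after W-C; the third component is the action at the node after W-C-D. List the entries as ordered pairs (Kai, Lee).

vs W/D/Out: Lee plays W → Kai plays C at [W] → Lee plays D at [W-C] → Lee plays Out at [W-C-D] → Kai plays Hi at [W-C-D-Out] → (5, 2)
vs W/D/In: Lee plays W → Kai plays C at [W] → Lee plays D at [W-C] → Lee plays In at [W-C-D] → (5, 2)
vs W/A/Out: Lee plays W → Kai plays C at [W] → Lee plays A at [W-C] → (4, 3)
vs W/A/In: Lee plays W → Kai plays C at [W] → Lee plays A at [W-C] → (4, 3)
vs U/D/Out: Lee plays U → (4, 5)
vs U/D/In: Lee plays U → (4, 5)
vs U/A/Out: Lee plays U → (4, 5)
vs U/A/In: Lee plays U → (4, 5)

(5,2) (5,2) (4,3) (4,3) (4,5) (4,5) (4,5) (4,5)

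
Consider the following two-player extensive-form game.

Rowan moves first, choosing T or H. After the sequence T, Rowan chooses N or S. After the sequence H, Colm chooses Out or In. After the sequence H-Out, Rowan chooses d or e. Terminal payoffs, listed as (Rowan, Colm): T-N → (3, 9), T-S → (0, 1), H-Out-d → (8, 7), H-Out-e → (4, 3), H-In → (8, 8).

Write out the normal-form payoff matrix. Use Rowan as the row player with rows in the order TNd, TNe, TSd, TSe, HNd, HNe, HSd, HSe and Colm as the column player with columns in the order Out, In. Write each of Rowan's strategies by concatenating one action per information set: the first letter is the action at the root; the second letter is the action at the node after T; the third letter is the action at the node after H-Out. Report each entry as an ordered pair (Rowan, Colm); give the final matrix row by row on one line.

TNd: (3,9) (3,9) | TNe: (3,9) (3,9) | TSd: (0,1) (0,1) | TSe: (0,1) (0,1) | HNd: (8,7) (8,8) | HNe: (4,3) (8,8) | HSd: (8,7) (8,8) | HSe: (4,3) (8,8)

Row TNd: Out→(3,9), In→(3,9)
Row TNe: Out→(3,9), In→(3,9)
Row TSd: Out→(0,1), In→(0,1)
Row TSe: Out→(0,1), In→(0,1)
Row HNd: Out→(8,7), In→(8,8)
Row HNe: Out→(4,3), In→(8,8)
Row HSd: Out→(8,7), In→(8,8)
Row HSe: Out→(4,3), In→(8,8)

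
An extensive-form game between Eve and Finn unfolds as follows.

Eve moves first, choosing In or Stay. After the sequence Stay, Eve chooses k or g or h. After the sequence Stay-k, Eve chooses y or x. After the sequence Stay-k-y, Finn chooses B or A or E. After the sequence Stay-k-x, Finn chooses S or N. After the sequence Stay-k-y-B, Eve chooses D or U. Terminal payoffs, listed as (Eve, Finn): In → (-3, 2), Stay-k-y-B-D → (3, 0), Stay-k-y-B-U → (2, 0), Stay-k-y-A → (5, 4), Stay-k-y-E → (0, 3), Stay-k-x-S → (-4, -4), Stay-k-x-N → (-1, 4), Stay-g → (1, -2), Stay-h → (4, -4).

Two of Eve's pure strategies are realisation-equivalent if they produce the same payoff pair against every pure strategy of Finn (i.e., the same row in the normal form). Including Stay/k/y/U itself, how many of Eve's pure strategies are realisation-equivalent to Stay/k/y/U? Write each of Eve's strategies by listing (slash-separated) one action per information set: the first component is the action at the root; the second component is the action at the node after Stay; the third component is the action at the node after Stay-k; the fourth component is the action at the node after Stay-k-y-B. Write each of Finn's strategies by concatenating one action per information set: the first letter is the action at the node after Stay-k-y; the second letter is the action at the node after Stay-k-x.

1

Row for Stay/k/y/U (columns BS, BN, AS, AN, ES, EN): (2,0) (2,0) (5,4) (5,4) (0,3) (0,3).
Every one of Eve's information sets is on the play path for some reply by Finn when Eve follows Stay/k/y/U.
Changing the action at any of them therefore changes at least one column, so only Stay/k/y/U itself gives this row.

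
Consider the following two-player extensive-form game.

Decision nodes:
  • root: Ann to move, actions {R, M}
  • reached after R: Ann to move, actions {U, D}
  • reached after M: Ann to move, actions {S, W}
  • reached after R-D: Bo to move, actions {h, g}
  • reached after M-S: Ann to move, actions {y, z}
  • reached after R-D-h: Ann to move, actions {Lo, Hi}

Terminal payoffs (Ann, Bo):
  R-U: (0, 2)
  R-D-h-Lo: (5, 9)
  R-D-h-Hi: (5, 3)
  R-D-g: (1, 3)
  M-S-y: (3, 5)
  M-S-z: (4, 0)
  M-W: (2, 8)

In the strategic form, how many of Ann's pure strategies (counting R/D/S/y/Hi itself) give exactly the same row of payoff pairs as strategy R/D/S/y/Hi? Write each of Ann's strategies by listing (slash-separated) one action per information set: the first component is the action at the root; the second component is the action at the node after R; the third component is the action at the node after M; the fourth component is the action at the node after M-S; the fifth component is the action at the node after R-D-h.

4

Row for R/D/S/y/Hi (columns h, g): (5,3) (1,3).
Under R/D/S/y/Hi, Ann's choice at the node after M and at the node after M-S can never be reached regardless of what Bo does, so varying those choices leaves every outcome unchanged.
Holding the reachable choices fixed and varying the unreachable ones freely already gives 2 × 2 = 4 equivalent strategies.
No other strategy reproduces this row, so those 4 are the full class: R/D/S/y/Hi, R/D/S/z/Hi, R/D/W/y/Hi, R/D/W/z/Hi.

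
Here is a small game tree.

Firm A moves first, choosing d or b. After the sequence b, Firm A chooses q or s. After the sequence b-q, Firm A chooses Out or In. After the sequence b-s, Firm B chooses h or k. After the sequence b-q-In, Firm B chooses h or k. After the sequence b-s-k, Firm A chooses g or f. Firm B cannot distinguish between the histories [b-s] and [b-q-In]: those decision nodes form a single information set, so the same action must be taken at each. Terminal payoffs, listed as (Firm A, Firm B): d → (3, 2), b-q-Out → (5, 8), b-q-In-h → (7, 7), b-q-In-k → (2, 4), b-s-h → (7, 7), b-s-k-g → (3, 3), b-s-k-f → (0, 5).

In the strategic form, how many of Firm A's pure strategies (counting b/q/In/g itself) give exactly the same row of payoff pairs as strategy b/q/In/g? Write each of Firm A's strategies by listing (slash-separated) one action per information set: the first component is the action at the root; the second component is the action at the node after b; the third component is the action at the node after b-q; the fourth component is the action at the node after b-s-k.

Row for b/q/In/g (columns h, k): (7,7) (2,4).
Under b/q/In/g, Firm A's choice at the node after b-s-k can never be reached regardless of what Firm B does, so varying those choices leaves every outcome unchanged.
Holding the reachable choices fixed and varying the unreachable one freely already gives 2 equivalent strategies.
No other strategy reproduces this row, so those 2 are the full class: b/q/In/g, b/q/In/f.

2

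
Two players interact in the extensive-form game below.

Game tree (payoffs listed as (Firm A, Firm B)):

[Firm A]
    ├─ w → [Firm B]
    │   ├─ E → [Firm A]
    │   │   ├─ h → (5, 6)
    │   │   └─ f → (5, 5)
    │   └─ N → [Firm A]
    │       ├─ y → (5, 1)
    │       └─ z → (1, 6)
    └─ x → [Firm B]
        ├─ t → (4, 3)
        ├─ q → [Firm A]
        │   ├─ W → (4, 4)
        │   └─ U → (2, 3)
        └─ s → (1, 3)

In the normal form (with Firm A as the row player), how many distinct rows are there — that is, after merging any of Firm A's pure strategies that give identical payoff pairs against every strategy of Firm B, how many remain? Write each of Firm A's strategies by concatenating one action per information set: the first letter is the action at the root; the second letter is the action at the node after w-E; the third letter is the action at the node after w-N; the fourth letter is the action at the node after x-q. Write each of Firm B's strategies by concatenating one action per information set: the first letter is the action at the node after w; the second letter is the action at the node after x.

6

Firm A has 16 pure strategies: whyW, whyU, whzW, whzU, wfyW, wfyU, wfzW, wfzU, xhyW, xhyU, xhzW, xhzU, xfyW, xfyU, xfzW, xfzU. Columns: Et, Eq, Es, Nt, Nq, Ns.
{whyW, whyU} → row (5,6) (5,6) (5,6) (5,1) (5,1) (5,1)
{whzW, whzU} → row (5,6) (5,6) (5,6) (1,6) (1,6) (1,6)
{wfyW, wfyU} → row (5,5) (5,5) (5,5) (5,1) (5,1) (5,1)
{wfzW, wfzU} → row (5,5) (5,5) (5,5) (1,6) (1,6) (1,6)
{xhyW, xhzW, xfyW, xfzW} → row (4,3) (4,4) (1,3) (4,3) (4,4) (1,3)
{xhyU, xhzU, xfyU, xfzU} → row (4,3) (2,3) (1,3) (4,3) (2,3) (1,3)
That's 6 distinct rows out of 16 strategies.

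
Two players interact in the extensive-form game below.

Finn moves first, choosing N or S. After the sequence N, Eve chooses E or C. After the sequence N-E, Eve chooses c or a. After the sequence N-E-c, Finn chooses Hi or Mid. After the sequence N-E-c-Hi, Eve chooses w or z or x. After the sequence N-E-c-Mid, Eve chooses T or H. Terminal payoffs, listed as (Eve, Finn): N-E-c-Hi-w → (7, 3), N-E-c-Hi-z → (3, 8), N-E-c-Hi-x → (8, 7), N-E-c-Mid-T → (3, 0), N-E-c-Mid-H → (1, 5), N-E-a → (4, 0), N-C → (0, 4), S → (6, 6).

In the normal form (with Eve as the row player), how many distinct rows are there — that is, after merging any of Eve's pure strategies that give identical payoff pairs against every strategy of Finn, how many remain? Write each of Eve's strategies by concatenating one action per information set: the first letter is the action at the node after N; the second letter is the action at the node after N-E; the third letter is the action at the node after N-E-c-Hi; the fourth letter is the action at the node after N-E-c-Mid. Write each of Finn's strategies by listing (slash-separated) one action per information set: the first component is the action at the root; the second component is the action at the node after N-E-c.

8

Eve has 24 pure strategies: EcwT, EcwH, EczT, EczH, EcxT, EcxH, EawT, EawH, EazT, EazH, EaxT, EaxH, CcwT, CcwH, CczT, CczH, CcxT, CcxH, CawT, CawH, CazT, CazH, CaxT, CaxH. Columns: N/Hi, N/Mid, S/Hi, S/Mid.
{EcwT} → row (7,3) (3,0) (6,6) (6,6)
{EcwH} → row (7,3) (1,5) (6,6) (6,6)
{EczT} → row (3,8) (3,0) (6,6) (6,6)
{EczH} → row (3,8) (1,5) (6,6) (6,6)
{EcxT} → row (8,7) (3,0) (6,6) (6,6)
{EcxH} → row (8,7) (1,5) (6,6) (6,6)
{EawT, EawH, EazT, EazH, EaxT, EaxH} → row (4,0) (4,0) (6,6) (6,6)
{CcwT, CcwH, CczT, CczH, CcxT, CcxH, CawT, CawH, CazT, CazH, CaxT, CaxH} → row (0,4) (0,4) (6,6) (6,6)
That's 8 distinct rows out of 24 strategies.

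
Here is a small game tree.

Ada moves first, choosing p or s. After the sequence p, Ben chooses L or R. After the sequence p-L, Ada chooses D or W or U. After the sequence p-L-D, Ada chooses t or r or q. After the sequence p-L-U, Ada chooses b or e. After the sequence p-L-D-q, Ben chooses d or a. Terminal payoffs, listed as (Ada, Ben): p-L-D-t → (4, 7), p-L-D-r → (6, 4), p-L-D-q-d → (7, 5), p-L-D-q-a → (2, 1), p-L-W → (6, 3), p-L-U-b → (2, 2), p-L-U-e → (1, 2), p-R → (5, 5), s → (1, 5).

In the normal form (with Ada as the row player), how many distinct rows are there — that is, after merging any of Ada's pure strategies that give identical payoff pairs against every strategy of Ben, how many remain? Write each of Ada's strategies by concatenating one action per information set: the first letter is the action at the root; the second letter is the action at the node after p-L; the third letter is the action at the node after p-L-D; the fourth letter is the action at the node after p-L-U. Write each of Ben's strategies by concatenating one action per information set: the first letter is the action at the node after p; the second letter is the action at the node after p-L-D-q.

Ada has 36 pure strategies: pDtb, pDte, pDrb, pDre, pDqb, pDqe, pWtb, pWte, pWrb, pWre, pWqb, pWqe, pUtb, pUte, pUrb, pUre, pUqb, pUqe, sDtb, sDte, sDrb, sDre, sDqb, sDqe, sWtb, sWte, sWrb, sWre, sWqb, sWqe, sUtb, sUte, sUrb, sUre, sUqb, sUqe. Columns: Ld, La, Rd, Ra.
{pDtb, pDte} → row (4,7) (4,7) (5,5) (5,5)
{pDrb, pDre} → row (6,4) (6,4) (5,5) (5,5)
{pDqb, pDqe} → row (7,5) (2,1) (5,5) (5,5)
{pWtb, pWte, pWrb, pWre, pWqb, pWqe} → row (6,3) (6,3) (5,5) (5,5)
{pUtb, pUrb, pUqb} → row (2,2) (2,2) (5,5) (5,5)
{pUte, pUre, pUqe} → row (1,2) (1,2) (5,5) (5,5)
{sDtb, sDte, sDrb, sDre, sDqb, sDqe, sWtb, sWte, sWrb, sWre, sWqb, sWqe, sUtb, sUte, sUrb, sUre, sUqb, sUqe} → row (1,5) (1,5) (1,5) (1,5)
That's 7 distinct rows out of 36 strategies.

7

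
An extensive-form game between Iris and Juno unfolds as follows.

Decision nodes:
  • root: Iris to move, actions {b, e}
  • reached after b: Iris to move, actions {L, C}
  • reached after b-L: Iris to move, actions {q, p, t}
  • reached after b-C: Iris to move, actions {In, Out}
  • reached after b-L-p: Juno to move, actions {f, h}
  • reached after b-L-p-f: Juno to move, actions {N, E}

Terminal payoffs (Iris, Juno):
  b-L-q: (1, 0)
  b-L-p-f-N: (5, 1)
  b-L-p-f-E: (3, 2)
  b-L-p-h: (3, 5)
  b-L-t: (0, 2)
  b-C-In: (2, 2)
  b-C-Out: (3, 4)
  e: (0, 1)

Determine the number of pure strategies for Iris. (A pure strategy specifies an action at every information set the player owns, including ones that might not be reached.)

Iris owns the root with actions {b, e} — two choices.
Iris owns the node after b with actions {L, C} — two choices.
Iris owns the node after b-L with actions {q, p, t} — three choices.
Iris owns the node after b-C with actions {In, Out} — two choices.
A pure strategy fixes one action at each information set independently, so the count is the product 2 × 2 × 3 × 2 = 24.

24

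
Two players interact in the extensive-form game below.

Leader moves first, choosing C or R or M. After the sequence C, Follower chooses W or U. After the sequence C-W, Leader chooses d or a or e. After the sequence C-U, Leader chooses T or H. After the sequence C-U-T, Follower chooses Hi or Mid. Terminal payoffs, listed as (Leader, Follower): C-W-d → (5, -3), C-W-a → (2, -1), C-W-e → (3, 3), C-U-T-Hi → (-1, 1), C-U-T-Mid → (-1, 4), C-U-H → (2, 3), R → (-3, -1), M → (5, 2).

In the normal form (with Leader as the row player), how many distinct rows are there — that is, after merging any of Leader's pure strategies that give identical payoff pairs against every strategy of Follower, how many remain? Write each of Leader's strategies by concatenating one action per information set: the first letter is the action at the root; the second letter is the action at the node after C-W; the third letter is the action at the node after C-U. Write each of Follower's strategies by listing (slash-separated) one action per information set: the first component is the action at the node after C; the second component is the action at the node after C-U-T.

Leader has 18 pure strategies: CdT, CdH, CaT, CaH, CeT, CeH, RdT, RdH, RaT, RaH, ReT, ReH, MdT, MdH, MaT, MaH, MeT, MeH. Columns: W/Hi, W/Mid, U/Hi, U/Mid.
{CdT} → row (5,-3) (5,-3) (-1,1) (-1,4)
{CdH} → row (5,-3) (5,-3) (2,3) (2,3)
{CaT} → row (2,-1) (2,-1) (-1,1) (-1,4)
{CaH} → row (2,-1) (2,-1) (2,3) (2,3)
{CeT} → row (3,3) (3,3) (-1,1) (-1,4)
{CeH} → row (3,3) (3,3) (2,3) (2,3)
{RdT, RdH, RaT, RaH, ReT, ReH} → row (-3,-1) (-3,-1) (-3,-1) (-3,-1)
{MdT, MdH, MaT, MaH, MeT, MeH} → row (5,2) (5,2) (5,2) (5,2)
That's 8 distinct rows out of 18 strategies.

8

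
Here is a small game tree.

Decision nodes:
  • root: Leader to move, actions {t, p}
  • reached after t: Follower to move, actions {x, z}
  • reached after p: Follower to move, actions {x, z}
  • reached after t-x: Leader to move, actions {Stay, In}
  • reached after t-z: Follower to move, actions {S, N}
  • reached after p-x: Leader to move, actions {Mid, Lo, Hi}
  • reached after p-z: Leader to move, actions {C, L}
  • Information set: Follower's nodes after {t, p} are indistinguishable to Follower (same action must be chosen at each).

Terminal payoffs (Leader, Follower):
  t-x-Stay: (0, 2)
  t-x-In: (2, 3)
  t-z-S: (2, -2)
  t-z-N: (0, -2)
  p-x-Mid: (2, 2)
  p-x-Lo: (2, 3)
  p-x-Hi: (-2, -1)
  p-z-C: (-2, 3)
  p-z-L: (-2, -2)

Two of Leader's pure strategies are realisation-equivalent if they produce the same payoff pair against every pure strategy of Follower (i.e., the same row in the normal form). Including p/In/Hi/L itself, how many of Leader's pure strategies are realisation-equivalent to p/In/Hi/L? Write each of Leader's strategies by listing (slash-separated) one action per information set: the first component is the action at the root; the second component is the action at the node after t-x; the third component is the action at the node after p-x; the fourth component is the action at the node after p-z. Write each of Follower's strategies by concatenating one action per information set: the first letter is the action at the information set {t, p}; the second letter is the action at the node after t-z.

Row for p/In/Hi/L (columns xS, xN, zS, zN): (-2,-1) (-2,-1) (-2,-2) (-2,-2).
Under p/In/Hi/L, Leader's choice at the node after t-x can never be reached regardless of what Follower does, so varying those choices leaves every outcome unchanged.
Holding the reachable choices fixed and varying the unreachable one freely already gives 2 equivalent strategies.
No other strategy reproduces this row, so those 2 are the full class: p/Stay/Hi/L, p/In/Hi/L.

2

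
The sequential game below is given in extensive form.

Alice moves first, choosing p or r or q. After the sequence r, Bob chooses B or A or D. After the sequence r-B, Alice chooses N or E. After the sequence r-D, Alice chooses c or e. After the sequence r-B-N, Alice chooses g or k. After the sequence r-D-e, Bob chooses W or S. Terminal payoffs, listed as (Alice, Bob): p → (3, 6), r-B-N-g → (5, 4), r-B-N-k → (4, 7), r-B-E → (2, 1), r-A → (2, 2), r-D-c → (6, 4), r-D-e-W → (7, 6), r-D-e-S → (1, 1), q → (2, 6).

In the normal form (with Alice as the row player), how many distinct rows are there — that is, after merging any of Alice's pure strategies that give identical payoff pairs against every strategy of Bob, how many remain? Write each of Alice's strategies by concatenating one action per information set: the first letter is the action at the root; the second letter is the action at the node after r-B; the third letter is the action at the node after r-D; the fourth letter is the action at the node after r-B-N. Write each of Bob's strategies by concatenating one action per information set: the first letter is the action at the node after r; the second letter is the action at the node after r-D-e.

Alice has 24 pure strategies: pNcg, pNck, pNeg, pNek, pEcg, pEck, pEeg, pEek, rNcg, rNck, rNeg, rNek, rEcg, rEck, rEeg, rEek, qNcg, qNck, qNeg, qNek, qEcg, qEck, qEeg, qEek. Columns: BW, BS, AW, AS, DW, DS.
{pNcg, pNck, pNeg, pNek, pEcg, pEck, pEeg, pEek} → row (3,6) (3,6) (3,6) (3,6) (3,6) (3,6)
{rNcg} → row (5,4) (5,4) (2,2) (2,2) (6,4) (6,4)
{rNck} → row (4,7) (4,7) (2,2) (2,2) (6,4) (6,4)
{rNeg} → row (5,4) (5,4) (2,2) (2,2) (7,6) (1,1)
{rNek} → row (4,7) (4,7) (2,2) (2,2) (7,6) (1,1)
{rEcg, rEck} → row (2,1) (2,1) (2,2) (2,2) (6,4) (6,4)
{rEeg, rEek} → row (2,1) (2,1) (2,2) (2,2) (7,6) (1,1)
{qNcg, qNck, qNeg, qNek, qEcg, qEck, qEeg, qEek} → row (2,6) (2,6) (2,6) (2,6) (2,6) (2,6)
That's 8 distinct rows out of 24 strategies.

8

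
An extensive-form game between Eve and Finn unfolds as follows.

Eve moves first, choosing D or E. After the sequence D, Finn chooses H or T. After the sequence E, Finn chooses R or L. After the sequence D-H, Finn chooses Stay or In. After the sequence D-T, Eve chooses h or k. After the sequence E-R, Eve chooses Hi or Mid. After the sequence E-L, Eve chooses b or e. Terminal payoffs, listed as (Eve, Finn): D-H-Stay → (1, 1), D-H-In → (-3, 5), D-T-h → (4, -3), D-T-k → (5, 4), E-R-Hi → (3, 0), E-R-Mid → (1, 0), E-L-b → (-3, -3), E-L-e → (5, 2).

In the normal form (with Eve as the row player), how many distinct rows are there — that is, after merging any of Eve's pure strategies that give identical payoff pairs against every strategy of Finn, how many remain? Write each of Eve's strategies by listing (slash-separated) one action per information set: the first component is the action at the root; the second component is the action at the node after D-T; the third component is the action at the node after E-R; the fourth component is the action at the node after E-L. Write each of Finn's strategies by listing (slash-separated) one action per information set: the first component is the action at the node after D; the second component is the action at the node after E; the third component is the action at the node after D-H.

Eve has 16 pure strategies: D/h/Hi/b, D/h/Hi/e, D/h/Mid/b, D/h/Mid/e, D/k/Hi/b, D/k/Hi/e, D/k/Mid/b, D/k/Mid/e, E/h/Hi/b, E/h/Hi/e, E/h/Mid/b, E/h/Mid/e, E/k/Hi/b, E/k/Hi/e, E/k/Mid/b, E/k/Mid/e. Columns: H/R/Stay, H/R/In, H/L/Stay, H/L/In, T/R/Stay, T/R/In, T/L/Stay, T/L/In.
{D/h/Hi/b, D/h/Hi/e, D/h/Mid/b, D/h/Mid/e} → row (1,1) (-3,5) (1,1) (-3,5) (4,-3) (4,-3) (4,-3) (4,-3)
{D/k/Hi/b, D/k/Hi/e, D/k/Mid/b, D/k/Mid/e} → row (1,1) (-3,5) (1,1) (-3,5) (5,4) (5,4) (5,4) (5,4)
{E/h/Hi/b, E/k/Hi/b} → row (3,0) (3,0) (-3,-3) (-3,-3) (3,0) (3,0) (-3,-3) (-3,-3)
{E/h/Hi/e, E/k/Hi/e} → row (3,0) (3,0) (5,2) (5,2) (3,0) (3,0) (5,2) (5,2)
{E/h/Mid/b, E/k/Mid/b} → row (1,0) (1,0) (-3,-3) (-3,-3) (1,0) (1,0) (-3,-3) (-3,-3)
{E/h/Mid/e, E/k/Mid/e} → row (1,0) (1,0) (5,2) (5,2) (1,0) (1,0) (5,2) (5,2)
That's 6 distinct rows out of 16 strategies.

6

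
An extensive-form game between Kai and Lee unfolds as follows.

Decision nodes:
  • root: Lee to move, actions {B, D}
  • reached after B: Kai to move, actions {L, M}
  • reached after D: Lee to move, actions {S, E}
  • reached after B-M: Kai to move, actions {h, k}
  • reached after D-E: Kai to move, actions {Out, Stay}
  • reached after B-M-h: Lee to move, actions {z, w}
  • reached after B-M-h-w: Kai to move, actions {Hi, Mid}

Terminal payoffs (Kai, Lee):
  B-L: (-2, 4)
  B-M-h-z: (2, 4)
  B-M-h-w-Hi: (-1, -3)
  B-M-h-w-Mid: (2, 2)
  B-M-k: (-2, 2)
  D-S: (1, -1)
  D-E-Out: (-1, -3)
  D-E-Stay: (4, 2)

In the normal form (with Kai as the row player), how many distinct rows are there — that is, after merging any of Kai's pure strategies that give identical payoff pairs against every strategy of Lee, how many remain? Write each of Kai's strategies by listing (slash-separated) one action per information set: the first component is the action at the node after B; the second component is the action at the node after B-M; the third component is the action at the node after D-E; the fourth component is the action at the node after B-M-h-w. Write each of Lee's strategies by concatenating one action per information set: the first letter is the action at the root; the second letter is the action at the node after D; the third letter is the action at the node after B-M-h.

Kai has 16 pure strategies: L/h/Out/Hi, L/h/Out/Mid, L/h/Stay/Hi, L/h/Stay/Mid, L/k/Out/Hi, L/k/Out/Mid, L/k/Stay/Hi, L/k/Stay/Mid, M/h/Out/Hi, M/h/Out/Mid, M/h/Stay/Hi, M/h/Stay/Mid, M/k/Out/Hi, M/k/Out/Mid, M/k/Stay/Hi, M/k/Stay/Mid. Columns: BSz, BSw, BEz, BEw, DSz, DSw, DEz, DEw.
{L/h/Out/Hi, L/h/Out/Mid, L/k/Out/Hi, L/k/Out/Mid} → row (-2,4) (-2,4) (-2,4) (-2,4) (1,-1) (1,-1) (-1,-3) (-1,-3)
{L/h/Stay/Hi, L/h/Stay/Mid, L/k/Stay/Hi, L/k/Stay/Mid} → row (-2,4) (-2,4) (-2,4) (-2,4) (1,-1) (1,-1) (4,2) (4,2)
{M/h/Out/Hi} → row (2,4) (-1,-3) (2,4) (-1,-3) (1,-1) (1,-1) (-1,-3) (-1,-3)
{M/h/Out/Mid} → row (2,4) (2,2) (2,4) (2,2) (1,-1) (1,-1) (-1,-3) (-1,-3)
{M/h/Stay/Hi} → row (2,4) (-1,-3) (2,4) (-1,-3) (1,-1) (1,-1) (4,2) (4,2)
{M/h/Stay/Mid} → row (2,4) (2,2) (2,4) (2,2) (1,-1) (1,-1) (4,2) (4,2)
{M/k/Out/Hi, M/k/Out/Mid} → row (-2,2) (-2,2) (-2,2) (-2,2) (1,-1) (1,-1) (-1,-3) (-1,-3)
{M/k/Stay/Hi, M/k/Stay/Mid} → row (-2,2) (-2,2) (-2,2) (-2,2) (1,-1) (1,-1) (4,2) (4,2)
That's 8 distinct rows out of 16 strategies.

8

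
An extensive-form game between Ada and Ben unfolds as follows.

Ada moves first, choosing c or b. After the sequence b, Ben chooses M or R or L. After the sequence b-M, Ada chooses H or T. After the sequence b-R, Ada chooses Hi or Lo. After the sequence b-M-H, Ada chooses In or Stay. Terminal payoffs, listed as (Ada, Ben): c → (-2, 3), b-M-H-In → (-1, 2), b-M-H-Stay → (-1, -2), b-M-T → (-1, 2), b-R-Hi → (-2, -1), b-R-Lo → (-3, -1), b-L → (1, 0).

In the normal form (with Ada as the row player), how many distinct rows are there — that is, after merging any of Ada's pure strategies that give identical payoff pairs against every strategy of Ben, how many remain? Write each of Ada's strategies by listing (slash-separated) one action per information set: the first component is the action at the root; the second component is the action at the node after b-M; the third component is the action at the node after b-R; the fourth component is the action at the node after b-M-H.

5

Ada has 16 pure strategies: c/H/Hi/In, c/H/Hi/Stay, c/H/Lo/In, c/H/Lo/Stay, c/T/Hi/In, c/T/Hi/Stay, c/T/Lo/In, c/T/Lo/Stay, b/H/Hi/In, b/H/Hi/Stay, b/H/Lo/In, b/H/Lo/Stay, b/T/Hi/In, b/T/Hi/Stay, b/T/Lo/In, b/T/Lo/Stay. Columns: M, R, L.
{c/H/Hi/In, c/H/Hi/Stay, c/H/Lo/In, c/H/Lo/Stay, c/T/Hi/In, c/T/Hi/Stay, c/T/Lo/In, c/T/Lo/Stay} → row (-2,3) (-2,3) (-2,3)
{b/H/Hi/In, b/T/Hi/In, b/T/Hi/Stay} → row (-1,2) (-2,-1) (1,0)
{b/H/Hi/Stay} → row (-1,-2) (-2,-1) (1,0)
{b/H/Lo/In, b/T/Lo/In, b/T/Lo/Stay} → row (-1,2) (-3,-1) (1,0)
{b/H/Lo/Stay} → row (-1,-2) (-3,-1) (1,0)
That's 5 distinct rows out of 16 strategies.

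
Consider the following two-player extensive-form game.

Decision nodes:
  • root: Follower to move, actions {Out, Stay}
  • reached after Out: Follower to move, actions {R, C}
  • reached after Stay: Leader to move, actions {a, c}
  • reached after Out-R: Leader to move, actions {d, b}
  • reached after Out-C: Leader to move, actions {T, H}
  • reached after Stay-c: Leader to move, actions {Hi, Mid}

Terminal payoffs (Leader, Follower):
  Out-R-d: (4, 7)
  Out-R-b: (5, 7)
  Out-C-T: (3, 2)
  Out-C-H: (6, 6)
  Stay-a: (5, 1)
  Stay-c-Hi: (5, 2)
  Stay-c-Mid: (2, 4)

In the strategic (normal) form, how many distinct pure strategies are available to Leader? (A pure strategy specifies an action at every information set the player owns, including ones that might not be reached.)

Leader owns the node after Stay with actions {a, c} — two choices.
Leader owns the node after Out-R with actions {d, b} — two choices.
Leader owns the node after Out-C with actions {T, H} — two choices.
Leader owns the node after Stay-c with actions {Hi, Mid} — two choices.
A pure strategy fixes one action at each information set independently, so the count is the product 2 × 2 × 2 × 2 = 16.

16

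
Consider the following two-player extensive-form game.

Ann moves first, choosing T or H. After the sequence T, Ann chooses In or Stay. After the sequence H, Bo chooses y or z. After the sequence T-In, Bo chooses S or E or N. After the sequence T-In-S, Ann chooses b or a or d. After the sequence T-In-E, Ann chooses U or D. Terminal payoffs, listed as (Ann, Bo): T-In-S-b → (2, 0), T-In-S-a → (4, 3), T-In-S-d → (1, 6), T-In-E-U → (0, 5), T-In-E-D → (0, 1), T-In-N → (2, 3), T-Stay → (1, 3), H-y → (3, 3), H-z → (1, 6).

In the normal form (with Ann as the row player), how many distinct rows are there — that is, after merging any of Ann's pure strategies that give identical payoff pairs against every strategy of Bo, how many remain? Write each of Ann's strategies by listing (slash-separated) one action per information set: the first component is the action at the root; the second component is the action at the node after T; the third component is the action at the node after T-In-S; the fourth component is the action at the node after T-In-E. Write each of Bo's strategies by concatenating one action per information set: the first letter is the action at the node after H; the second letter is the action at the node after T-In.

Ann has 24 pure strategies: T/In/b/U, T/In/b/D, T/In/a/U, T/In/a/D, T/In/d/U, T/In/d/D, T/Stay/b/U, T/Stay/b/D, T/Stay/a/U, T/Stay/a/D, T/Stay/d/U, T/Stay/d/D, H/In/b/U, H/In/b/D, H/In/a/U, H/In/a/D, H/In/d/U, H/In/d/D, H/Stay/b/U, H/Stay/b/D, H/Stay/a/U, H/Stay/a/D, H/Stay/d/U, H/Stay/d/D. Columns: yS, yE, yN, zS, zE, zN.
{T/In/b/U} → row (2,0) (0,5) (2,3) (2,0) (0,5) (2,3)
{T/In/b/D} → row (2,0) (0,1) (2,3) (2,0) (0,1) (2,3)
{T/In/a/U} → row (4,3) (0,5) (2,3) (4,3) (0,5) (2,3)
{T/In/a/D} → row (4,3) (0,1) (2,3) (4,3) (0,1) (2,3)
{T/In/d/U} → row (1,6) (0,5) (2,3) (1,6) (0,5) (2,3)
{T/In/d/D} → row (1,6) (0,1) (2,3) (1,6) (0,1) (2,3)
{T/Stay/b/U, T/Stay/b/D, T/Stay/a/U, T/Stay/a/D, T/Stay/d/U, T/Stay/d/D} → row (1,3) (1,3) (1,3) (1,3) (1,3) (1,3)
{H/In/b/U, H/In/b/D, H/In/a/U, H/In/a/D, H/In/d/U, H/In/d/D, H/Stay/b/U, H/Stay/b/D, H/Stay/a/U, H/Stay/a/D, H/Stay/d/U, H/Stay/d/D} → row (3,3) (3,3) (3,3) (1,6) (1,6) (1,6)
That's 8 distinct rows out of 24 strategies.

8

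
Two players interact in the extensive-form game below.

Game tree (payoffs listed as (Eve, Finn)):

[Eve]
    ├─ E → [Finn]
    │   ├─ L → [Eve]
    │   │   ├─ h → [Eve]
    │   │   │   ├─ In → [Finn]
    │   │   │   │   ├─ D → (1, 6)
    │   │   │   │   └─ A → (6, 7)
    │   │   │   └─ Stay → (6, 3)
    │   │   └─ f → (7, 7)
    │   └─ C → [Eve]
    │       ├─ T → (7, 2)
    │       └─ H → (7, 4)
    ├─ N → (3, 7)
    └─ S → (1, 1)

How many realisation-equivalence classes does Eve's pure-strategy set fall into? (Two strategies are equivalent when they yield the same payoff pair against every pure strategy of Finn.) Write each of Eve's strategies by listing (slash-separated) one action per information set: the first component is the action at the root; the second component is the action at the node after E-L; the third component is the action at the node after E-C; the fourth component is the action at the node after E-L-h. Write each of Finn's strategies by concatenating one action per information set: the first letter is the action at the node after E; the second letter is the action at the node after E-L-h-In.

Eve has 24 pure strategies: E/h/T/In, E/h/T/Stay, E/h/H/In, E/h/H/Stay, E/f/T/In, E/f/T/Stay, E/f/H/In, E/f/H/Stay, N/h/T/In, N/h/T/Stay, N/h/H/In, N/h/H/Stay, N/f/T/In, N/f/T/Stay, N/f/H/In, N/f/H/Stay, S/h/T/In, S/h/T/Stay, S/h/H/In, S/h/H/Stay, S/f/T/In, S/f/T/Stay, S/f/H/In, S/f/H/Stay. Columns: LD, LA, CD, CA.
{E/h/T/In} → row (1,6) (6,7) (7,2) (7,2)
{E/h/T/Stay} → row (6,3) (6,3) (7,2) (7,2)
{E/h/H/In} → row (1,6) (6,7) (7,4) (7,4)
{E/h/H/Stay} → row (6,3) (6,3) (7,4) (7,4)
{E/f/T/In, E/f/T/Stay} → row (7,7) (7,7) (7,2) (7,2)
{E/f/H/In, E/f/H/Stay} → row (7,7) (7,7) (7,4) (7,4)
{N/h/T/In, N/h/T/Stay, N/h/H/In, N/h/H/Stay, N/f/T/In, N/f/T/Stay, N/f/H/In, N/f/H/Stay} → row (3,7) (3,7) (3,7) (3,7)
{S/h/T/In, S/h/T/Stay, S/h/H/In, S/h/H/Stay, S/f/T/In, S/f/T/Stay, S/f/H/In, S/f/H/Stay} → row (1,1) (1,1) (1,1) (1,1)
That's 8 distinct rows out of 24 strategies.

8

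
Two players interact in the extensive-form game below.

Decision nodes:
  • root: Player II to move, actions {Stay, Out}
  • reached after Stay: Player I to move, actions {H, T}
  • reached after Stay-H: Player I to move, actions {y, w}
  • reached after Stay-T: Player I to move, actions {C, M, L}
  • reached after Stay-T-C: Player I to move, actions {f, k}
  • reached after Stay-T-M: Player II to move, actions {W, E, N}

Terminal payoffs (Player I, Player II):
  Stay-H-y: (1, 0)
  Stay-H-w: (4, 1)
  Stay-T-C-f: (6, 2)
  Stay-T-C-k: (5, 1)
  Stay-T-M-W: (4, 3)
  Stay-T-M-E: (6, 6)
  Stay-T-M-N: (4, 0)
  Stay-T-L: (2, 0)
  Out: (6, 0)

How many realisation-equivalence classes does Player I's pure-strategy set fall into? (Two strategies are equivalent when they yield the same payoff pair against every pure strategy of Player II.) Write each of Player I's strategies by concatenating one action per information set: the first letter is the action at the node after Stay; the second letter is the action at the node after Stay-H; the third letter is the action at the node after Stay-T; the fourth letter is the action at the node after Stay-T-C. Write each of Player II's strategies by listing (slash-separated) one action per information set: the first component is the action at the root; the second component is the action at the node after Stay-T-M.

Player I has 24 pure strategies: HyCf, HyCk, HyMf, HyMk, HyLf, HyLk, HwCf, HwCk, HwMf, HwMk, HwLf, HwLk, TyCf, TyCk, TyMf, TyMk, TyLf, TyLk, TwCf, TwCk, TwMf, TwMk, TwLf, TwLk. Columns: Stay/W, Stay/E, Stay/N, Out/W, Out/E, Out/N.
{HyCf, HyCk, HyMf, HyMk, HyLf, HyLk} → row (1,0) (1,0) (1,0) (6,0) (6,0) (6,0)
{HwCf, HwCk, HwMf, HwMk, HwLf, HwLk} → row (4,1) (4,1) (4,1) (6,0) (6,0) (6,0)
{TyCf, TwCf} → row (6,2) (6,2) (6,2) (6,0) (6,0) (6,0)
{TyCk, TwCk} → row (5,1) (5,1) (5,1) (6,0) (6,0) (6,0)
{TyMf, TyMk, TwMf, TwMk} → row (4,3) (6,6) (4,0) (6,0) (6,0) (6,0)
{TyLf, TyLk, TwLf, TwLk} → row (2,0) (2,0) (2,0) (6,0) (6,0) (6,0)
That's 6 distinct rows out of 24 strategies.

6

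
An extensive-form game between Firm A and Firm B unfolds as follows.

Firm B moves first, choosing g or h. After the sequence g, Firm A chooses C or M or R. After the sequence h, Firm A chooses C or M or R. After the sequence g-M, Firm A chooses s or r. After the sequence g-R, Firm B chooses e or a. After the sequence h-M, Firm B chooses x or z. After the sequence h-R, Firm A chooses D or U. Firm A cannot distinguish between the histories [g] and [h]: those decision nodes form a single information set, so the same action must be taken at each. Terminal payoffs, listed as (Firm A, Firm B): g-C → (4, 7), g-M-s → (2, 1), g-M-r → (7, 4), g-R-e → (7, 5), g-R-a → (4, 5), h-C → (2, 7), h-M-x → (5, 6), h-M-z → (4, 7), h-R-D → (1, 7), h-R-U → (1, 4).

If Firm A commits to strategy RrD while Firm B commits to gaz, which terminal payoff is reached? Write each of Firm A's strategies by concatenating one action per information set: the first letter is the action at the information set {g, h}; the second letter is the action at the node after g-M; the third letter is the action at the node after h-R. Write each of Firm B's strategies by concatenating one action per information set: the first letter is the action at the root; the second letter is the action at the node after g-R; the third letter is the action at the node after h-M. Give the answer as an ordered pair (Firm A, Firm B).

(4, 5)

Trace the play path from the root:
  Firm B plays g
  Firm A plays R at [g]
  Firm B plays a at [g-R]
→ terminal payoff (4, 5).
(Firm A's choice at the node after g-M is never reached on this path, so it doesn't affect the outcome.)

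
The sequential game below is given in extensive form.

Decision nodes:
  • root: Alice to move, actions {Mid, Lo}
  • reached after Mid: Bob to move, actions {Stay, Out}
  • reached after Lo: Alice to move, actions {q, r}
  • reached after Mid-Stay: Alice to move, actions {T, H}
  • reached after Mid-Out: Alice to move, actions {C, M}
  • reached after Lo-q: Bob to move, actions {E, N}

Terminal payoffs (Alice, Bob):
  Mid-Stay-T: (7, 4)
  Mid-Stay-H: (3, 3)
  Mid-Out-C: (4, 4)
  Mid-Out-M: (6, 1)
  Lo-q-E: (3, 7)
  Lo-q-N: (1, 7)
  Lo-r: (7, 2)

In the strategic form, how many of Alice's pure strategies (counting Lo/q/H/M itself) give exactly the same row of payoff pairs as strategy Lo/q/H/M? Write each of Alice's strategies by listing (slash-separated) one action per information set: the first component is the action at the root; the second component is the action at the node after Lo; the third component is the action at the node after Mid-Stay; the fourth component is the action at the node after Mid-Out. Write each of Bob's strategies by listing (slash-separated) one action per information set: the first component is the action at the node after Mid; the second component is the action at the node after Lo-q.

Row for Lo/q/H/M (columns Stay/E, Stay/N, Out/E, Out/N): (3,7) (1,7) (3,7) (1,7).
Under Lo/q/H/M, Alice's choice at the node after Mid-Stay and at the node after Mid-Out can never be reached regardless of what Bob does, so varying those choices leaves every outcome unchanged.
Holding the reachable choices fixed and varying the unreachable ones freely already gives 2 × 2 = 4 equivalent strategies.
No other strategy reproduces this row, so those 4 are the full class: Lo/q/T/C, Lo/q/T/M, Lo/q/H/C, Lo/q/H/M.

4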